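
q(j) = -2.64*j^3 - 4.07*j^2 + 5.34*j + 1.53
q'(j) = -7.92*j^2 - 8.14*j + 5.34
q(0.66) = 2.52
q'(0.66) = -3.48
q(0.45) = 2.87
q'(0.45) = 0.07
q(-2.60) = 6.53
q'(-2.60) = -27.04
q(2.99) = -89.46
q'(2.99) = -89.80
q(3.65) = -161.58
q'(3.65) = -129.89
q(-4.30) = 113.21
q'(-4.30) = -106.10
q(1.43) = -6.88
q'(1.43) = -22.50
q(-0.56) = -2.27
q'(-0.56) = 7.41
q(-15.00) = 7915.68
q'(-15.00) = -1654.56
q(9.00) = -2204.64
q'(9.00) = -709.44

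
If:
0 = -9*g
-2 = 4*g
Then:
No Solution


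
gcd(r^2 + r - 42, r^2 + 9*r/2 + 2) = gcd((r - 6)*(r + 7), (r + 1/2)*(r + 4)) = 1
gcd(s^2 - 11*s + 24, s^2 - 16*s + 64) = s - 8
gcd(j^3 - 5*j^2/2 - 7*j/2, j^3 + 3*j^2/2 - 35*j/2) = j^2 - 7*j/2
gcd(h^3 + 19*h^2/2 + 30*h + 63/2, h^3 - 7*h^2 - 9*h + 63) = h + 3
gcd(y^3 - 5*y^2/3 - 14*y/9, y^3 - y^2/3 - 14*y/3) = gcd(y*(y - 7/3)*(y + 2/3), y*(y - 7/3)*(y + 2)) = y^2 - 7*y/3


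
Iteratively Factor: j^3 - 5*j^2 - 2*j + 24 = (j - 4)*(j^2 - j - 6) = (j - 4)*(j + 2)*(j - 3)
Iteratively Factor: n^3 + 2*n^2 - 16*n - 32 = (n + 4)*(n^2 - 2*n - 8) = (n + 2)*(n + 4)*(n - 4)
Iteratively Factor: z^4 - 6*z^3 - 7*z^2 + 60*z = (z - 4)*(z^3 - 2*z^2 - 15*z) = (z - 5)*(z - 4)*(z^2 + 3*z) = (z - 5)*(z - 4)*(z + 3)*(z)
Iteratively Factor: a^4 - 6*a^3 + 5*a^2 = (a)*(a^3 - 6*a^2 + 5*a) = a*(a - 1)*(a^2 - 5*a) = a*(a - 5)*(a - 1)*(a)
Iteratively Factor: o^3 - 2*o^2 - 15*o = (o - 5)*(o^2 + 3*o) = (o - 5)*(o + 3)*(o)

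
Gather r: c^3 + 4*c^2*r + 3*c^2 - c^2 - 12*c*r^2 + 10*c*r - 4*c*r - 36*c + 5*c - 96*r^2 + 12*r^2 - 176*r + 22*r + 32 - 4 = c^3 + 2*c^2 - 31*c + r^2*(-12*c - 84) + r*(4*c^2 + 6*c - 154) + 28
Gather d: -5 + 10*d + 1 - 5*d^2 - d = -5*d^2 + 9*d - 4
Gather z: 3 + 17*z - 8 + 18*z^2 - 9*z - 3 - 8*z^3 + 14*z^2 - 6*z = -8*z^3 + 32*z^2 + 2*z - 8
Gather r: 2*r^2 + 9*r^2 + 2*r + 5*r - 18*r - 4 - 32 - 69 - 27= 11*r^2 - 11*r - 132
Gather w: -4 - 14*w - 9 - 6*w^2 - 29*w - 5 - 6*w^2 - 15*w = -12*w^2 - 58*w - 18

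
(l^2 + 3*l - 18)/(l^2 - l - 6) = (l + 6)/(l + 2)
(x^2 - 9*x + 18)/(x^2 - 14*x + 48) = (x - 3)/(x - 8)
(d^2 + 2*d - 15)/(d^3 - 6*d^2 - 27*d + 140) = (d - 3)/(d^2 - 11*d + 28)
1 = 1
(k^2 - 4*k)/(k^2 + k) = (k - 4)/(k + 1)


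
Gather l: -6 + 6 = 0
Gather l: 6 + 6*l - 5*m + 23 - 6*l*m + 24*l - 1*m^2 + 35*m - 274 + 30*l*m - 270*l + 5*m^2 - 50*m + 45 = l*(24*m - 240) + 4*m^2 - 20*m - 200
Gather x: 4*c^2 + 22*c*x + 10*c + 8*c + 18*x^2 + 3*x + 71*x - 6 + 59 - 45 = 4*c^2 + 18*c + 18*x^2 + x*(22*c + 74) + 8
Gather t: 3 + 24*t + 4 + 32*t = 56*t + 7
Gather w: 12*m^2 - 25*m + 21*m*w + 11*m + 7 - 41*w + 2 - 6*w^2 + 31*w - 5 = 12*m^2 - 14*m - 6*w^2 + w*(21*m - 10) + 4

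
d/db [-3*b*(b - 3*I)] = -6*b + 9*I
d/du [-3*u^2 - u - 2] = -6*u - 1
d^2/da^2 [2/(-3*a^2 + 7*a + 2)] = 4*(-9*a^2 + 21*a + (6*a - 7)^2 + 6)/(-3*a^2 + 7*a + 2)^3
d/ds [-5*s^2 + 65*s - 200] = 65 - 10*s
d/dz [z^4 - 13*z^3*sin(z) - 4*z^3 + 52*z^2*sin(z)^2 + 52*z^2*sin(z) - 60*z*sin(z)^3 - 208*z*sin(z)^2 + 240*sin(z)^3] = -13*z^3*cos(z) + 4*z^3 - 39*z^2*sin(z) + 52*z^2*sin(2*z) + 52*z^2*cos(z) - 12*z^2 - 180*z*sin(z)^2*cos(z) + 104*z*sin(z)^2 + 104*z*sin(z) - 208*z*sin(2*z) - 60*sin(z)^3 + 720*sin(z)^2*cos(z) - 208*sin(z)^2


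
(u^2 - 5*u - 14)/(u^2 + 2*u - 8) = (u^2 - 5*u - 14)/(u^2 + 2*u - 8)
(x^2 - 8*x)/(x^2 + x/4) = 4*(x - 8)/(4*x + 1)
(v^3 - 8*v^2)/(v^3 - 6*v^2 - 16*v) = v/(v + 2)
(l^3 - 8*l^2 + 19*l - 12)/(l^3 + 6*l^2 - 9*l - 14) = (l^3 - 8*l^2 + 19*l - 12)/(l^3 + 6*l^2 - 9*l - 14)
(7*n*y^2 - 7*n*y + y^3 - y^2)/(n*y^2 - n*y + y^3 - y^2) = (7*n + y)/(n + y)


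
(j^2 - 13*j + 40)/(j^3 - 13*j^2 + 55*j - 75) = (j - 8)/(j^2 - 8*j + 15)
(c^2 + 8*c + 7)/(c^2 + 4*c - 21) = (c + 1)/(c - 3)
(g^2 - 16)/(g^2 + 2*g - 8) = (g - 4)/(g - 2)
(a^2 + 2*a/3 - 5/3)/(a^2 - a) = (a + 5/3)/a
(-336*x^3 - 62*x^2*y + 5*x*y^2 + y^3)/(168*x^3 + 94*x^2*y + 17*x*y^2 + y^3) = (-8*x + y)/(4*x + y)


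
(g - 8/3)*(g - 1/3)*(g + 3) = g^3 - 73*g/9 + 8/3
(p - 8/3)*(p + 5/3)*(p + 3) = p^3 + 2*p^2 - 67*p/9 - 40/3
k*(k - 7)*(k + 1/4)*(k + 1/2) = k^4 - 25*k^3/4 - 41*k^2/8 - 7*k/8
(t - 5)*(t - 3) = t^2 - 8*t + 15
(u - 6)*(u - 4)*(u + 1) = u^3 - 9*u^2 + 14*u + 24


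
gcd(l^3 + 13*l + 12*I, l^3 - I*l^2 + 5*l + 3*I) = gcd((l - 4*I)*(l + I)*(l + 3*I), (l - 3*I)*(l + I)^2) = l + I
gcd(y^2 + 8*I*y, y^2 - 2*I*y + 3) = 1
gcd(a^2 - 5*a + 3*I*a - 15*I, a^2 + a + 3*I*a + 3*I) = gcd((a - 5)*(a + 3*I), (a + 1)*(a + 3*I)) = a + 3*I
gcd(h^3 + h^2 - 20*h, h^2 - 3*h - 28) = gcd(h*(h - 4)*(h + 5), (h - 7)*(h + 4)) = 1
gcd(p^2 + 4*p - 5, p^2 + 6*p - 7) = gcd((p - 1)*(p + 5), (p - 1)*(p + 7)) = p - 1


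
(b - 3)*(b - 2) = b^2 - 5*b + 6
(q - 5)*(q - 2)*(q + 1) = q^3 - 6*q^2 + 3*q + 10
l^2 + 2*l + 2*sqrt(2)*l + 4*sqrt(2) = (l + 2)*(l + 2*sqrt(2))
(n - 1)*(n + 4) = n^2 + 3*n - 4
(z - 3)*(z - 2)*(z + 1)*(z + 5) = z^4 + z^3 - 19*z^2 + 11*z + 30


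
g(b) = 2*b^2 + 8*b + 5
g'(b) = 4*b + 8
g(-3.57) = 1.93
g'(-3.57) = -6.28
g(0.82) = 12.90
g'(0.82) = 11.28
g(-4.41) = 8.62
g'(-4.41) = -9.64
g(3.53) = 58.16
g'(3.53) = 22.12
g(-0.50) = 1.50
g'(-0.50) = 6.00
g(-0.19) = 3.55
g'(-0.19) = 7.24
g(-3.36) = 0.70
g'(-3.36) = -5.44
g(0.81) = 12.79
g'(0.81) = 11.24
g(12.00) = 389.00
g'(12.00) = 56.00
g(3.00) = 47.00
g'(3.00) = 20.00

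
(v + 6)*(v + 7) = v^2 + 13*v + 42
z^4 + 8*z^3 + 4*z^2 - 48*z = z*(z - 2)*(z + 4)*(z + 6)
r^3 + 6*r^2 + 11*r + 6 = (r + 1)*(r + 2)*(r + 3)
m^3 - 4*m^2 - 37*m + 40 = (m - 8)*(m - 1)*(m + 5)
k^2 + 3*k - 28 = (k - 4)*(k + 7)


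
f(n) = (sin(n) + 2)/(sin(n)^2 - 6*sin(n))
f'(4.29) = -0.15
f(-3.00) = 2.14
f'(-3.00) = -16.54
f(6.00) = 0.98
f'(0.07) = 67.93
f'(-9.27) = -13.82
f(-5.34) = -0.67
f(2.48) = -0.79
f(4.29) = 0.17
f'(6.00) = 4.07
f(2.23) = -0.68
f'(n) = (-2*sin(n)*cos(n) + 6*cos(n))*(sin(n) + 2)/(sin(n)^2 - 6*sin(n))^2 + cos(n)/(sin(n)^2 - 6*sin(n))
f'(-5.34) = 0.27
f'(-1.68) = -0.03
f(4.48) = 0.15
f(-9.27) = 1.95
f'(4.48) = -0.07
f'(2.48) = -0.66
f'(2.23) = -0.30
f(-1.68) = 0.14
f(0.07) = -4.99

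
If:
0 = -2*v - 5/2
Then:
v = -5/4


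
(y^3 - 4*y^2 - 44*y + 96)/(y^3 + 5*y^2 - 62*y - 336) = (y - 2)/(y + 7)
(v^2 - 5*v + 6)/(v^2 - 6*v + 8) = (v - 3)/(v - 4)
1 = 1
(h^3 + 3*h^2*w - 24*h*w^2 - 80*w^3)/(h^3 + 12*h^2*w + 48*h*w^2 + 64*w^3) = (h - 5*w)/(h + 4*w)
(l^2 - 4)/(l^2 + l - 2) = (l - 2)/(l - 1)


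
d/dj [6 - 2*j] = -2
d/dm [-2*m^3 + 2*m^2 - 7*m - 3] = -6*m^2 + 4*m - 7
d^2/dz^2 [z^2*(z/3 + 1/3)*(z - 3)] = 4*z^2 - 4*z - 2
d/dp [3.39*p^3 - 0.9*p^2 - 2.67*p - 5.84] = 10.17*p^2 - 1.8*p - 2.67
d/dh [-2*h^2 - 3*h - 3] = -4*h - 3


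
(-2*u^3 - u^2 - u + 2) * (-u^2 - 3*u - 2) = 2*u^5 + 7*u^4 + 8*u^3 + 3*u^2 - 4*u - 4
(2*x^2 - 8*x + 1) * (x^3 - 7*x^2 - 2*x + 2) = 2*x^5 - 22*x^4 + 53*x^3 + 13*x^2 - 18*x + 2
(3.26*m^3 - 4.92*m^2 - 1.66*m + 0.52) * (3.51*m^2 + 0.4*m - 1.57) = 11.4426*m^5 - 15.9652*m^4 - 12.9128*m^3 + 8.8856*m^2 + 2.8142*m - 0.8164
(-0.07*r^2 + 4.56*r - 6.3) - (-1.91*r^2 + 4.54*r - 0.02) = 1.84*r^2 + 0.0199999999999996*r - 6.28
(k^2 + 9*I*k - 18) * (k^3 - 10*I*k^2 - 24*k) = k^5 - I*k^4 + 48*k^3 - 36*I*k^2 + 432*k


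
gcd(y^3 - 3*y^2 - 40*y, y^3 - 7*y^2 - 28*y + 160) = y^2 - 3*y - 40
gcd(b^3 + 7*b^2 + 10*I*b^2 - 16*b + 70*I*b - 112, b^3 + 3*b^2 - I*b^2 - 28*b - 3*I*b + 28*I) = b + 7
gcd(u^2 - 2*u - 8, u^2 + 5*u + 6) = u + 2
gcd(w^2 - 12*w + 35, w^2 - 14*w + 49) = w - 7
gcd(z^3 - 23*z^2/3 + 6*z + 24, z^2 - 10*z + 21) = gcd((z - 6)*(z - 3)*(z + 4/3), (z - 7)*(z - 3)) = z - 3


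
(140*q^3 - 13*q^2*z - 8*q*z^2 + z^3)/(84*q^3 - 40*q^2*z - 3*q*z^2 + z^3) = (-20*q^2 - q*z + z^2)/(-12*q^2 + 4*q*z + z^2)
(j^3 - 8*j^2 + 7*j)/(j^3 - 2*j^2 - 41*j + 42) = j/(j + 6)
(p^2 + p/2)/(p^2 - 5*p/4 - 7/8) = 4*p/(4*p - 7)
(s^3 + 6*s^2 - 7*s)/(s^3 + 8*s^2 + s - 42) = s*(s - 1)/(s^2 + s - 6)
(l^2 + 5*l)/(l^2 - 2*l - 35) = l/(l - 7)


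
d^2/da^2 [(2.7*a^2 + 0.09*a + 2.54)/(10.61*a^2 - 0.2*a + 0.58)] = (4.54747350886464e-13*a^4 + 31.721778*a^3 + 1615.907244*a^2 - 35.662332*a - 29.220664)/(1194.389981*a^6 - 67.54326*a^5 + 197.148654*a^4 - 7.39256*a^3 + 10.777212*a^2 - 0.20184*a + 0.195112)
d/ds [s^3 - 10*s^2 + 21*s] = 3*s^2 - 20*s + 21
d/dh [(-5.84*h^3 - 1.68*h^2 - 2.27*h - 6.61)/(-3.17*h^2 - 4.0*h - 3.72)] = (18.5128*h^4 + 46.72*h^3 + 64.6985*h^2 - 29.4082*h - 17.9956)/(10.0489*h^4 + 25.36*h^3 + 39.5848*h^2 + 29.76*h + 13.8384)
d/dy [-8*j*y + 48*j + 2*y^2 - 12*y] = -8*j + 4*y - 12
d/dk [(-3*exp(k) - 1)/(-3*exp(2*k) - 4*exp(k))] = (-9*exp(2*k) - 6*exp(k) - 4)*exp(-k)/(9*exp(2*k) + 24*exp(k) + 16)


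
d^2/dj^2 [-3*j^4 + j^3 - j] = 6*j*(1 - 6*j)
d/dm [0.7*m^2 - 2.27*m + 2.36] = 1.4*m - 2.27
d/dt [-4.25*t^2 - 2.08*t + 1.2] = -8.5*t - 2.08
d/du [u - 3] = 1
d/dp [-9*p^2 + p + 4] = 1 - 18*p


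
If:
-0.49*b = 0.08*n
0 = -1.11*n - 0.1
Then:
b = 0.01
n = -0.09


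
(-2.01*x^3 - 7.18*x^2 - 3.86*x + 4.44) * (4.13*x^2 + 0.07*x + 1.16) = -8.3013*x^5 - 29.7941*x^4 - 18.776*x^3 + 9.7382*x^2 - 4.1668*x + 5.1504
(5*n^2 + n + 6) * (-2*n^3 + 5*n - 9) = -10*n^5 - 2*n^4 + 13*n^3 - 40*n^2 + 21*n - 54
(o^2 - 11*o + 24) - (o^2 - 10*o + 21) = 3 - o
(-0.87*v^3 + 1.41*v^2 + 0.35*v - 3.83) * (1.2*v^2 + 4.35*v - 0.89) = -1.044*v^5 - 2.0925*v^4 + 7.3278*v^3 - 4.3284*v^2 - 16.972*v + 3.4087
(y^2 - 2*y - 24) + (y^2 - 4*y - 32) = 2*y^2 - 6*y - 56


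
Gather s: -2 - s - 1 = -s - 3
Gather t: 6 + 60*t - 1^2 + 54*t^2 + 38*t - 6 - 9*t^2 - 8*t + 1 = 45*t^2 + 90*t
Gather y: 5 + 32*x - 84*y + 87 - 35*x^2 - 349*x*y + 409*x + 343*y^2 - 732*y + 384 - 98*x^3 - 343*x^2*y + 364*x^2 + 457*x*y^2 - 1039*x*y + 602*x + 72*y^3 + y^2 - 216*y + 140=-98*x^3 + 329*x^2 + 1043*x + 72*y^3 + y^2*(457*x + 344) + y*(-343*x^2 - 1388*x - 1032) + 616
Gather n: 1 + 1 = 2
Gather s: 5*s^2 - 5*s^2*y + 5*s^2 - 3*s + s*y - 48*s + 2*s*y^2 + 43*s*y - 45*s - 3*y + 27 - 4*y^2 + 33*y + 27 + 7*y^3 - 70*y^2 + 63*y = s^2*(10 - 5*y) + s*(2*y^2 + 44*y - 96) + 7*y^3 - 74*y^2 + 93*y + 54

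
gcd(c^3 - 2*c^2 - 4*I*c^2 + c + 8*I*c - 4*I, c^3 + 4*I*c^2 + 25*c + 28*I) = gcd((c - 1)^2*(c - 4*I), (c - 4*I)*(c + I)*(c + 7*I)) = c - 4*I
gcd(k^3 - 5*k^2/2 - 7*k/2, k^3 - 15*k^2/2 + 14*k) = k^2 - 7*k/2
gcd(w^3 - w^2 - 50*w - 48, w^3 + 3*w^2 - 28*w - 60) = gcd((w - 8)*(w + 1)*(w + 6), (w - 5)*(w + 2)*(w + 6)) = w + 6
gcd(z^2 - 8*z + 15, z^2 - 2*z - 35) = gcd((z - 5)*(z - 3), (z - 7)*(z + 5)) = 1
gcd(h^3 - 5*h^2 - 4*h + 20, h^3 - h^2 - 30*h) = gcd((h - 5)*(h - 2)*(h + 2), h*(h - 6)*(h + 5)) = 1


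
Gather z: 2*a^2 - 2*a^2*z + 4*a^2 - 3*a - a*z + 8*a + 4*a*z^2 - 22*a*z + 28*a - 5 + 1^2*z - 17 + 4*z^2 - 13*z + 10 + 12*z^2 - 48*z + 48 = 6*a^2 + 33*a + z^2*(4*a + 16) + z*(-2*a^2 - 23*a - 60) + 36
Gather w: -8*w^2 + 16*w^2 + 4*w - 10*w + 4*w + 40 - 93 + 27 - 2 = 8*w^2 - 2*w - 28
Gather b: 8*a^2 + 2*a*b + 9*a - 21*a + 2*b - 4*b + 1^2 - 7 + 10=8*a^2 - 12*a + b*(2*a - 2) + 4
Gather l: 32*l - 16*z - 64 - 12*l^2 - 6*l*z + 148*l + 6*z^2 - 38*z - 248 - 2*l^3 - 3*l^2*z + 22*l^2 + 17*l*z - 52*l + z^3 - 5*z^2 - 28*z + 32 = -2*l^3 + l^2*(10 - 3*z) + l*(11*z + 128) + z^3 + z^2 - 82*z - 280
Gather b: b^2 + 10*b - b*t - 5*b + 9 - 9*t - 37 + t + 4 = b^2 + b*(5 - t) - 8*t - 24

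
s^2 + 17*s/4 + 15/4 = (s + 5/4)*(s + 3)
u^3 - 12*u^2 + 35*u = u*(u - 7)*(u - 5)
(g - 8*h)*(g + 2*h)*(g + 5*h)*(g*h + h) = g^4*h - g^3*h^2 + g^3*h - 46*g^2*h^3 - g^2*h^2 - 80*g*h^4 - 46*g*h^3 - 80*h^4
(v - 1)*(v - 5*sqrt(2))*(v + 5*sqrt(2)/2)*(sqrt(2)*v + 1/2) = sqrt(2)*v^4 - 9*v^3/2 - sqrt(2)*v^3 - 105*sqrt(2)*v^2/4 + 9*v^2/2 - 25*v/2 + 105*sqrt(2)*v/4 + 25/2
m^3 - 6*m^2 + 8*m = m*(m - 4)*(m - 2)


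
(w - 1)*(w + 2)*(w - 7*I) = w^3 + w^2 - 7*I*w^2 - 2*w - 7*I*w + 14*I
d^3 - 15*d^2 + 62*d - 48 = (d - 8)*(d - 6)*(d - 1)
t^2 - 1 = (t - 1)*(t + 1)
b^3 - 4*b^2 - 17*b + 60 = (b - 5)*(b - 3)*(b + 4)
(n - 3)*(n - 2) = n^2 - 5*n + 6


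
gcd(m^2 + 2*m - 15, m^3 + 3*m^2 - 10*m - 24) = m - 3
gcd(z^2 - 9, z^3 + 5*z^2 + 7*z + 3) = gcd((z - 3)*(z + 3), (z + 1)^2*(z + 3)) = z + 3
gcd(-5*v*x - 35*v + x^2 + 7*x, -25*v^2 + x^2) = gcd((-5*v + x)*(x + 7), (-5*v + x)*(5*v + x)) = -5*v + x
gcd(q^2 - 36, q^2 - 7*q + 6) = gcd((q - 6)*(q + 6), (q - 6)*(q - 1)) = q - 6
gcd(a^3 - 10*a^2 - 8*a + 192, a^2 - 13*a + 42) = a - 6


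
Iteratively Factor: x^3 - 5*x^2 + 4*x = (x)*(x^2 - 5*x + 4) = x*(x - 1)*(x - 4)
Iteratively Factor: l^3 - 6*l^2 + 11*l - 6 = (l - 1)*(l^2 - 5*l + 6) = (l - 2)*(l - 1)*(l - 3)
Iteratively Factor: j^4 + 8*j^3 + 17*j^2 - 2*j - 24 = (j + 2)*(j^3 + 6*j^2 + 5*j - 12) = (j + 2)*(j + 3)*(j^2 + 3*j - 4) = (j + 2)*(j + 3)*(j + 4)*(j - 1)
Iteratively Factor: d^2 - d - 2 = (d + 1)*(d - 2)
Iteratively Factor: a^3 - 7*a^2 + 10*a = (a - 2)*(a^2 - 5*a) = (a - 5)*(a - 2)*(a)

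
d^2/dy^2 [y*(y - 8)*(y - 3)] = 6*y - 22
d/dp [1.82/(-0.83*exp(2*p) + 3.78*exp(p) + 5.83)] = (3.0212*exp(p) - 6.8796)*exp(p)/(-0.83*exp(2*p) + 3.78*exp(p) + 5.83)^2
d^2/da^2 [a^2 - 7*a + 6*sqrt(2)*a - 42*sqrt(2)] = 2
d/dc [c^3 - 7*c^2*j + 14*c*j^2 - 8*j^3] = 3*c^2 - 14*c*j + 14*j^2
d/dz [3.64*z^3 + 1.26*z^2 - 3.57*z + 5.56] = 10.92*z^2 + 2.52*z - 3.57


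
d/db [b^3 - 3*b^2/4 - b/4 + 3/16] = 3*b^2 - 3*b/2 - 1/4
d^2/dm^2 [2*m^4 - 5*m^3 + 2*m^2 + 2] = 24*m^2 - 30*m + 4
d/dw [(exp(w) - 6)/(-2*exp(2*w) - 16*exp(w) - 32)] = (exp(w) - 16)*exp(w)/(2*(exp(3*w) + 12*exp(2*w) + 48*exp(w) + 64))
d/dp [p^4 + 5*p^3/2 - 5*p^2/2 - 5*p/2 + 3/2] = 4*p^3 + 15*p^2/2 - 5*p - 5/2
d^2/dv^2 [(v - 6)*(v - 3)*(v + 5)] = 6*v - 8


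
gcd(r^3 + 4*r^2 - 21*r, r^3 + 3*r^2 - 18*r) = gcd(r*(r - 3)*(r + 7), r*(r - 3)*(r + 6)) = r^2 - 3*r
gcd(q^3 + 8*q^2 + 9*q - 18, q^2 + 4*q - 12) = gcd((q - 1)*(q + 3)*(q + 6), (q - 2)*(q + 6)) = q + 6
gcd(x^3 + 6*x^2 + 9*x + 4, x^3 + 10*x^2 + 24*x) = x + 4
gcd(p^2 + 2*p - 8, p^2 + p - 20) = 1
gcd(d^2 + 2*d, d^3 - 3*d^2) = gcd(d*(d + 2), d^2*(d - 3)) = d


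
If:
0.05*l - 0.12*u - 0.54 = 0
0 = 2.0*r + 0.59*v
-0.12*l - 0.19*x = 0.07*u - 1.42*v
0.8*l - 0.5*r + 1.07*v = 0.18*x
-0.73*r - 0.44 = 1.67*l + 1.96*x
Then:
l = 0.28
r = 0.08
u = -4.38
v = -0.26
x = -0.49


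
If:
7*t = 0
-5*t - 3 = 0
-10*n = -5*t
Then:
No Solution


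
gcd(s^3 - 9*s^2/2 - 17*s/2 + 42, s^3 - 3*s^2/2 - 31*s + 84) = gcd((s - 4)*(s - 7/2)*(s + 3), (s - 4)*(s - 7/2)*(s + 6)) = s^2 - 15*s/2 + 14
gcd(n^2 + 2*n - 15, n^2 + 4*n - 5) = n + 5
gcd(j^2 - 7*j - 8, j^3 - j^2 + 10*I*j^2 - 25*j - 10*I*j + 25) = 1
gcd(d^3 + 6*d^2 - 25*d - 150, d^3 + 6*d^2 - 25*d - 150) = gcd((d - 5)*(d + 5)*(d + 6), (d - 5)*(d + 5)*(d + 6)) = d^3 + 6*d^2 - 25*d - 150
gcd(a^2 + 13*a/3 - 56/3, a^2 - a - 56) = a + 7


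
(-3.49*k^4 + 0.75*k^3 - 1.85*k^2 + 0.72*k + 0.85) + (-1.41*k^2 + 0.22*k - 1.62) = -3.49*k^4 + 0.75*k^3 - 3.26*k^2 + 0.94*k - 0.77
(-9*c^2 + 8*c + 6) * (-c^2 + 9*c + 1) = 9*c^4 - 89*c^3 + 57*c^2 + 62*c + 6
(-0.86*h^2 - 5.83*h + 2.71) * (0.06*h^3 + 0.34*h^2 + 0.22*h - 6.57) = -0.0516*h^5 - 0.6422*h^4 - 2.0088*h^3 + 5.289*h^2 + 38.8993*h - 17.8047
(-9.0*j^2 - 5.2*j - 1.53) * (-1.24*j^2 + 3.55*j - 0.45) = 11.16*j^4 - 25.502*j^3 - 12.5128*j^2 - 3.0915*j + 0.6885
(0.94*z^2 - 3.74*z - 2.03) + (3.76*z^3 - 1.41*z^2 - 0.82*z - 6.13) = 3.76*z^3 - 0.47*z^2 - 4.56*z - 8.16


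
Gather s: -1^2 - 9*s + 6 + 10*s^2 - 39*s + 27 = 10*s^2 - 48*s + 32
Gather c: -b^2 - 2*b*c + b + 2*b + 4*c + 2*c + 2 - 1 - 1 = -b^2 + 3*b + c*(6 - 2*b)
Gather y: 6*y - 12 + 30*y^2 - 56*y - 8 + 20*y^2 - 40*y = 50*y^2 - 90*y - 20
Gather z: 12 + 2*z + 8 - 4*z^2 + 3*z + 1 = -4*z^2 + 5*z + 21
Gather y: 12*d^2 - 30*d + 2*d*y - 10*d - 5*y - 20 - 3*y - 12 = 12*d^2 - 40*d + y*(2*d - 8) - 32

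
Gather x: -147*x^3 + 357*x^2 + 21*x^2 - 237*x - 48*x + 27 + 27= -147*x^3 + 378*x^2 - 285*x + 54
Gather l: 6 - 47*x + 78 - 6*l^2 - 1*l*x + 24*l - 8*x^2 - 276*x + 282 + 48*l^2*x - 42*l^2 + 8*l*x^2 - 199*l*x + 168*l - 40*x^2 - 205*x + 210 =l^2*(48*x - 48) + l*(8*x^2 - 200*x + 192) - 48*x^2 - 528*x + 576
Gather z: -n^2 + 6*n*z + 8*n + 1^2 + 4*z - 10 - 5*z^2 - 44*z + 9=-n^2 + 8*n - 5*z^2 + z*(6*n - 40)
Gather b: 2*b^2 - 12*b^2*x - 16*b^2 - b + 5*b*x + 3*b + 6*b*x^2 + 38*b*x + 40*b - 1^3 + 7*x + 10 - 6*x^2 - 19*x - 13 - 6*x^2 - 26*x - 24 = b^2*(-12*x - 14) + b*(6*x^2 + 43*x + 42) - 12*x^2 - 38*x - 28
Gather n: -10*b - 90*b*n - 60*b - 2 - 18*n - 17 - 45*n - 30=-70*b + n*(-90*b - 63) - 49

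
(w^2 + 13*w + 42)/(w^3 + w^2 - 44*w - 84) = (w + 7)/(w^2 - 5*w - 14)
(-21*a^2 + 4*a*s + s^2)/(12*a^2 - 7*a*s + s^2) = (7*a + s)/(-4*a + s)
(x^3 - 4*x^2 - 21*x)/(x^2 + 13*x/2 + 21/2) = 2*x*(x - 7)/(2*x + 7)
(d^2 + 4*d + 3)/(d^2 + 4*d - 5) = (d^2 + 4*d + 3)/(d^2 + 4*d - 5)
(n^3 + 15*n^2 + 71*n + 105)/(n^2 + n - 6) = (n^2 + 12*n + 35)/(n - 2)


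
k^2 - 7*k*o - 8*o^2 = (k - 8*o)*(k + o)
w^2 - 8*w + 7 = (w - 7)*(w - 1)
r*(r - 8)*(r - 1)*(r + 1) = r^4 - 8*r^3 - r^2 + 8*r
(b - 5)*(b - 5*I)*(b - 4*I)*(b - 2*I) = b^4 - 5*b^3 - 11*I*b^3 - 38*b^2 + 55*I*b^2 + 190*b + 40*I*b - 200*I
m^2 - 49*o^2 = (m - 7*o)*(m + 7*o)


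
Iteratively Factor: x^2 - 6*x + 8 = (x - 2)*(x - 4)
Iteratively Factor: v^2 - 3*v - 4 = (v - 4)*(v + 1)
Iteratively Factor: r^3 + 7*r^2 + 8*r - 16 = (r - 1)*(r^2 + 8*r + 16) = (r - 1)*(r + 4)*(r + 4)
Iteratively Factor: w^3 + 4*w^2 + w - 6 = (w + 3)*(w^2 + w - 2) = (w + 2)*(w + 3)*(w - 1)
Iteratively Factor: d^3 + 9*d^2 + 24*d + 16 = (d + 4)*(d^2 + 5*d + 4) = (d + 4)^2*(d + 1)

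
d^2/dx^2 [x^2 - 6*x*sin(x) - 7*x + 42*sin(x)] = 6*x*sin(x) - 42*sin(x) - 12*cos(x) + 2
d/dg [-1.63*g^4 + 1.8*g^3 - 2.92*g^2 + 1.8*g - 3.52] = -6.52*g^3 + 5.4*g^2 - 5.84*g + 1.8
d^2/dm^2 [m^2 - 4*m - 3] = 2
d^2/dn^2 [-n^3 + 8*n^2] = 16 - 6*n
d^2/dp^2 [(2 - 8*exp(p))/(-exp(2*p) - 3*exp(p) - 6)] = (8*exp(4*p) - 32*exp(3*p) - 306*exp(2*p) - 114*exp(p) + 324)*exp(p)/(exp(6*p) + 9*exp(5*p) + 45*exp(4*p) + 135*exp(3*p) + 270*exp(2*p) + 324*exp(p) + 216)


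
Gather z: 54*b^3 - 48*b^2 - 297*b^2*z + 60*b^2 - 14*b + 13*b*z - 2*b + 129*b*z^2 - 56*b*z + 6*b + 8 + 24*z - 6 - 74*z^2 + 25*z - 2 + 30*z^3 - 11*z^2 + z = 54*b^3 + 12*b^2 - 10*b + 30*z^3 + z^2*(129*b - 85) + z*(-297*b^2 - 43*b + 50)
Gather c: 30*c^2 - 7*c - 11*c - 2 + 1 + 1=30*c^2 - 18*c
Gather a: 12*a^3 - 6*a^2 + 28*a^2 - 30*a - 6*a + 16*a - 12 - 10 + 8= 12*a^3 + 22*a^2 - 20*a - 14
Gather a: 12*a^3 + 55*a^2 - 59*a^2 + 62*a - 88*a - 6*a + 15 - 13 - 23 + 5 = 12*a^3 - 4*a^2 - 32*a - 16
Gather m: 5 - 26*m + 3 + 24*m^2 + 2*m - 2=24*m^2 - 24*m + 6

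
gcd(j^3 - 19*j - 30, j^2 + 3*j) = j + 3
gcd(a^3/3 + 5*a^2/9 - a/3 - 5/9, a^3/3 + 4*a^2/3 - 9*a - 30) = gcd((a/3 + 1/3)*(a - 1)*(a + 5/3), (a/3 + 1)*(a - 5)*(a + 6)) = 1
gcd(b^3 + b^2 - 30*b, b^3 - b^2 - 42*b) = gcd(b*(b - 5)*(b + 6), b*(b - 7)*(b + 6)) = b^2 + 6*b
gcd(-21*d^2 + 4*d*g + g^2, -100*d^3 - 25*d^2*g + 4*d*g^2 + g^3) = 1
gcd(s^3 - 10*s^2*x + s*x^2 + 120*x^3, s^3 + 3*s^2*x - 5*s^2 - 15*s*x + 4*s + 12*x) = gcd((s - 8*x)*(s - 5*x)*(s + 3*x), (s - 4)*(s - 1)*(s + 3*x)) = s + 3*x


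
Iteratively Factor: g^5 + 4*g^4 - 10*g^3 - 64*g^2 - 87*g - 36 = (g - 4)*(g^4 + 8*g^3 + 22*g^2 + 24*g + 9) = (g - 4)*(g + 3)*(g^3 + 5*g^2 + 7*g + 3) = (g - 4)*(g + 1)*(g + 3)*(g^2 + 4*g + 3) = (g - 4)*(g + 1)*(g + 3)^2*(g + 1)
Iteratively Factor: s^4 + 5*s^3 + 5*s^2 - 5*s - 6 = (s - 1)*(s^3 + 6*s^2 + 11*s + 6) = (s - 1)*(s + 1)*(s^2 + 5*s + 6) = (s - 1)*(s + 1)*(s + 2)*(s + 3)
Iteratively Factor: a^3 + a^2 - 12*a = (a)*(a^2 + a - 12) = a*(a + 4)*(a - 3)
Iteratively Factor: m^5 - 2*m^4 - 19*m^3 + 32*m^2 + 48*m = (m - 4)*(m^4 + 2*m^3 - 11*m^2 - 12*m) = (m - 4)*(m + 1)*(m^3 + m^2 - 12*m) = (m - 4)*(m - 3)*(m + 1)*(m^2 + 4*m) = (m - 4)*(m - 3)*(m + 1)*(m + 4)*(m)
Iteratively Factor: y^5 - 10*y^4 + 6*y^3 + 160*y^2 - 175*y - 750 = (y - 5)*(y^4 - 5*y^3 - 19*y^2 + 65*y + 150) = (y - 5)*(y + 2)*(y^3 - 7*y^2 - 5*y + 75) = (y - 5)^2*(y + 2)*(y^2 - 2*y - 15) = (y - 5)^2*(y + 2)*(y + 3)*(y - 5)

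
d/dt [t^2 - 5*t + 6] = 2*t - 5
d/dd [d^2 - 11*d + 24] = 2*d - 11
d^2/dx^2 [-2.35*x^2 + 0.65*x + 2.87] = -4.70000000000000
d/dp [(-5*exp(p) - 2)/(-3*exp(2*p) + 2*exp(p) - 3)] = (-15*exp(2*p) - 12*exp(p) + 19)*exp(p)/(9*exp(4*p) - 12*exp(3*p) + 22*exp(2*p) - 12*exp(p) + 9)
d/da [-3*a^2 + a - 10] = 1 - 6*a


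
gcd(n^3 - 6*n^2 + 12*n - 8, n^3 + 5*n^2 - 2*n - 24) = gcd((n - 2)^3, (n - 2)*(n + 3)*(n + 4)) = n - 2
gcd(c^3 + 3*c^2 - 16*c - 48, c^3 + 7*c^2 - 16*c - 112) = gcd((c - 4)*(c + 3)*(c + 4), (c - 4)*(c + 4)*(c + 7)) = c^2 - 16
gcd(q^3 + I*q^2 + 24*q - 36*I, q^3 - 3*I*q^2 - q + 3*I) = q - 3*I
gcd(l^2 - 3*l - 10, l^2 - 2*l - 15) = l - 5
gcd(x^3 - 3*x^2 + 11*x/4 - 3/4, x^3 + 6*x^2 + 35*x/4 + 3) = 1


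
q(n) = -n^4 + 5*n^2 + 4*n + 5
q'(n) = -4*n^3 + 10*n + 4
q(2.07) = 16.34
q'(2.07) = -10.78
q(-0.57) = 4.24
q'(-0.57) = -0.96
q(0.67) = 9.72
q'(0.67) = 9.50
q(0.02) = 5.08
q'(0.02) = 4.20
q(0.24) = 6.24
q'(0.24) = 6.34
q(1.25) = 15.37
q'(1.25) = 8.69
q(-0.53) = 4.21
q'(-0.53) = -0.70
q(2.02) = 16.83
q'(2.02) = -8.77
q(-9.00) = -6187.00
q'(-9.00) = 2830.00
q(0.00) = 5.00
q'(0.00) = 4.00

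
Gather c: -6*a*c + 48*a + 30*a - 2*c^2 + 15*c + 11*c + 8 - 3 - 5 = 78*a - 2*c^2 + c*(26 - 6*a)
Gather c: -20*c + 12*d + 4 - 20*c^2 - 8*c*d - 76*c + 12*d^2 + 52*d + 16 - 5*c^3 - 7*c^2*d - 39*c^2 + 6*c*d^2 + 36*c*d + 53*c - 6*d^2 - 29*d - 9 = -5*c^3 + c^2*(-7*d - 59) + c*(6*d^2 + 28*d - 43) + 6*d^2 + 35*d + 11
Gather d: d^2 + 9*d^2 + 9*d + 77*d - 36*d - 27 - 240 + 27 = 10*d^2 + 50*d - 240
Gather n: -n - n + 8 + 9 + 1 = 18 - 2*n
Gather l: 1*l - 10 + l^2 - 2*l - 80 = l^2 - l - 90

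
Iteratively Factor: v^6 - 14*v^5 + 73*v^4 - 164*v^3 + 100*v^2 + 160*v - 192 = (v - 3)*(v^5 - 11*v^4 + 40*v^3 - 44*v^2 - 32*v + 64) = (v - 3)*(v + 1)*(v^4 - 12*v^3 + 52*v^2 - 96*v + 64) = (v - 3)*(v - 2)*(v + 1)*(v^3 - 10*v^2 + 32*v - 32) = (v - 4)*(v - 3)*(v - 2)*(v + 1)*(v^2 - 6*v + 8) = (v - 4)*(v - 3)*(v - 2)^2*(v + 1)*(v - 4)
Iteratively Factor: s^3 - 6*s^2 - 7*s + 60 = (s - 4)*(s^2 - 2*s - 15) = (s - 4)*(s + 3)*(s - 5)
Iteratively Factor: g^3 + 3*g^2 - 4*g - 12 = (g - 2)*(g^2 + 5*g + 6) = (g - 2)*(g + 3)*(g + 2)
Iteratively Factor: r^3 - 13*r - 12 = (r - 4)*(r^2 + 4*r + 3) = (r - 4)*(r + 1)*(r + 3)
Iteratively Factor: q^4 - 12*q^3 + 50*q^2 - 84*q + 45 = (q - 3)*(q^3 - 9*q^2 + 23*q - 15) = (q - 5)*(q - 3)*(q^2 - 4*q + 3) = (q - 5)*(q - 3)*(q - 1)*(q - 3)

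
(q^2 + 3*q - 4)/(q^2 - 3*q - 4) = (-q^2 - 3*q + 4)/(-q^2 + 3*q + 4)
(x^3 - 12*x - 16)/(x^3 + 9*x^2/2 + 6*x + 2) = 2*(x - 4)/(2*x + 1)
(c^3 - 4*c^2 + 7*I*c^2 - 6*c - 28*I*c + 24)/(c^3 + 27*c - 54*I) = (c^2 + c*(-4 + I) - 4*I)/(c^2 - 6*I*c - 9)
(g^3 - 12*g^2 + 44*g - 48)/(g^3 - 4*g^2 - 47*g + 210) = (g^2 - 6*g + 8)/(g^2 + 2*g - 35)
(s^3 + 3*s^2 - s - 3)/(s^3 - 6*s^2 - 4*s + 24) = (s^3 + 3*s^2 - s - 3)/(s^3 - 6*s^2 - 4*s + 24)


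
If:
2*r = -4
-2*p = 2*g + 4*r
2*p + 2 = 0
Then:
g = 5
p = -1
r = -2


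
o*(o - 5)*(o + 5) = o^3 - 25*o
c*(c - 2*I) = c^2 - 2*I*c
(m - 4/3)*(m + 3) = m^2 + 5*m/3 - 4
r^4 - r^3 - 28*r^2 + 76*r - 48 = (r - 4)*(r - 2)*(r - 1)*(r + 6)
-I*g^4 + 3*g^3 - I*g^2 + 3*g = g*(g - I)*(g + 3*I)*(-I*g + 1)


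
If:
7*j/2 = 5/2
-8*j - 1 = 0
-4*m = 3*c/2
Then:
No Solution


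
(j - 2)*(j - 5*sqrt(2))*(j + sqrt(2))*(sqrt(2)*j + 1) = sqrt(2)*j^4 - 7*j^3 - 2*sqrt(2)*j^3 - 14*sqrt(2)*j^2 + 14*j^2 - 10*j + 28*sqrt(2)*j + 20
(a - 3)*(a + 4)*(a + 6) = a^3 + 7*a^2 - 6*a - 72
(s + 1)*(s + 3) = s^2 + 4*s + 3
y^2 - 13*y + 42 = (y - 7)*(y - 6)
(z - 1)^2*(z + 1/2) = z^3 - 3*z^2/2 + 1/2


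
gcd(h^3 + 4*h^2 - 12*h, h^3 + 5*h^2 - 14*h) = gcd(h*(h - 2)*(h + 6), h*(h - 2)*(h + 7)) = h^2 - 2*h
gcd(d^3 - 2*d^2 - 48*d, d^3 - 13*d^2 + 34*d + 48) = d - 8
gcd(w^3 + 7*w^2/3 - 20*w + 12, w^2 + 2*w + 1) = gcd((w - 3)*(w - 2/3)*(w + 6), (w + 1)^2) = 1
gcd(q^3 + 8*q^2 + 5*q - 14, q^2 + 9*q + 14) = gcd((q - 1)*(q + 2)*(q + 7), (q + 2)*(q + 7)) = q^2 + 9*q + 14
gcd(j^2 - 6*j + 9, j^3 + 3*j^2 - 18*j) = j - 3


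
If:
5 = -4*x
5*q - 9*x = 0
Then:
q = -9/4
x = -5/4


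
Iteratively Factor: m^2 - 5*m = (m - 5)*(m)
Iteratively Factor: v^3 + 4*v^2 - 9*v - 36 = (v + 4)*(v^2 - 9) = (v + 3)*(v + 4)*(v - 3)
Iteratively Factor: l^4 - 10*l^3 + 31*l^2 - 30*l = (l)*(l^3 - 10*l^2 + 31*l - 30) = l*(l - 3)*(l^2 - 7*l + 10) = l*(l - 3)*(l - 2)*(l - 5)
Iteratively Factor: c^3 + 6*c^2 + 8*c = (c + 4)*(c^2 + 2*c) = c*(c + 4)*(c + 2)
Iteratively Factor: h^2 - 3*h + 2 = (h - 1)*(h - 2)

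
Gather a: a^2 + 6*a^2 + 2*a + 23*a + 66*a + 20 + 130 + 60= 7*a^2 + 91*a + 210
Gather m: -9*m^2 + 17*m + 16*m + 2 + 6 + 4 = -9*m^2 + 33*m + 12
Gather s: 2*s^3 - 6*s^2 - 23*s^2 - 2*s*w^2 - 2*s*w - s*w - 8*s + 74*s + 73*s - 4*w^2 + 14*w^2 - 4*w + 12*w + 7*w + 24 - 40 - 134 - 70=2*s^3 - 29*s^2 + s*(-2*w^2 - 3*w + 139) + 10*w^2 + 15*w - 220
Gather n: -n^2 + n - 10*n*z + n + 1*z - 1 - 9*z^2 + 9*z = -n^2 + n*(2 - 10*z) - 9*z^2 + 10*z - 1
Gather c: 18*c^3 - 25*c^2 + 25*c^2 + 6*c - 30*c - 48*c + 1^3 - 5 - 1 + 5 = 18*c^3 - 72*c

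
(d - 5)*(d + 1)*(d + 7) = d^3 + 3*d^2 - 33*d - 35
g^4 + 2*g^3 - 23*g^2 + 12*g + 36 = (g - 3)*(g - 2)*(g + 1)*(g + 6)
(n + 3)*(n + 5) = n^2 + 8*n + 15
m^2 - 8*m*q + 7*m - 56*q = (m + 7)*(m - 8*q)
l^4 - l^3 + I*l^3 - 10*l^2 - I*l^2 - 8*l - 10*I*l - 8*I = (l - 4)*(l + 1)*(l + 2)*(l + I)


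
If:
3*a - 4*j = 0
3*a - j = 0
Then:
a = 0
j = 0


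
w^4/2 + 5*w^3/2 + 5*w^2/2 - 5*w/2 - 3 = (w/2 + 1/2)*(w - 1)*(w + 2)*(w + 3)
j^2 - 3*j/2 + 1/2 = (j - 1)*(j - 1/2)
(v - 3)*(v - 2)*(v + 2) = v^3 - 3*v^2 - 4*v + 12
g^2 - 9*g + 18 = (g - 6)*(g - 3)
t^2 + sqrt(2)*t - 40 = (t - 4*sqrt(2))*(t + 5*sqrt(2))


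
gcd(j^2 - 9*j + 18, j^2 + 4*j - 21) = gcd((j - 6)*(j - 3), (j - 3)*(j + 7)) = j - 3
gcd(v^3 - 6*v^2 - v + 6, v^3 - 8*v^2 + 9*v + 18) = v^2 - 5*v - 6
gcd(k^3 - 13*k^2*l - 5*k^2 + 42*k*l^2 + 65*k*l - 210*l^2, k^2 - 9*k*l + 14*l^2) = k - 7*l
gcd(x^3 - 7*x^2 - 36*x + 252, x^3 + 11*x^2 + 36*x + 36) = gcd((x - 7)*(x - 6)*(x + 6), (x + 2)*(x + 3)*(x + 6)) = x + 6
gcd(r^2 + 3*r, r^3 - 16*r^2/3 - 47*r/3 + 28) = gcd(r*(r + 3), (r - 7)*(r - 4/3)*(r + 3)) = r + 3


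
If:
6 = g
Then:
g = 6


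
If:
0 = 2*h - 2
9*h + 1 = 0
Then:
No Solution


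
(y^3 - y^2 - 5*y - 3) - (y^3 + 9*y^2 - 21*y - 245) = -10*y^2 + 16*y + 242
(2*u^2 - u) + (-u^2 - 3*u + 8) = u^2 - 4*u + 8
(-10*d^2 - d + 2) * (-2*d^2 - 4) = 20*d^4 + 2*d^3 + 36*d^2 + 4*d - 8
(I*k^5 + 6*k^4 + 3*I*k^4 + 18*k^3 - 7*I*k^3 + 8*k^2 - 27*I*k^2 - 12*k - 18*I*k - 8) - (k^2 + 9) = I*k^5 + 6*k^4 + 3*I*k^4 + 18*k^3 - 7*I*k^3 + 7*k^2 - 27*I*k^2 - 12*k - 18*I*k - 17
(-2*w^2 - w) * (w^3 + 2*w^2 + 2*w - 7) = -2*w^5 - 5*w^4 - 6*w^3 + 12*w^2 + 7*w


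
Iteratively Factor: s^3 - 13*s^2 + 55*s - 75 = (s - 5)*(s^2 - 8*s + 15) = (s - 5)^2*(s - 3)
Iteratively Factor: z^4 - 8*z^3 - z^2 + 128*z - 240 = (z - 5)*(z^3 - 3*z^2 - 16*z + 48) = (z - 5)*(z + 4)*(z^2 - 7*z + 12) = (z - 5)*(z - 4)*(z + 4)*(z - 3)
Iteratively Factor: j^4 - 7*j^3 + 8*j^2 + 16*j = (j - 4)*(j^3 - 3*j^2 - 4*j) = (j - 4)^2*(j^2 + j) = (j - 4)^2*(j + 1)*(j)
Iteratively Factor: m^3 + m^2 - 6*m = (m - 2)*(m^2 + 3*m) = (m - 2)*(m + 3)*(m)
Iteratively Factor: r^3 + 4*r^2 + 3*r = (r)*(r^2 + 4*r + 3) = r*(r + 1)*(r + 3)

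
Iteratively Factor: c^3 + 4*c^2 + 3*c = (c + 1)*(c^2 + 3*c) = (c + 1)*(c + 3)*(c)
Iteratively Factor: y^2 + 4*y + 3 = (y + 3)*(y + 1)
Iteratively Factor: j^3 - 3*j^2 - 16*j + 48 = (j + 4)*(j^2 - 7*j + 12) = (j - 4)*(j + 4)*(j - 3)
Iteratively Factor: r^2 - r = (r - 1)*(r)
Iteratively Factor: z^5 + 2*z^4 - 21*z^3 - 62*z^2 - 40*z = (z + 1)*(z^4 + z^3 - 22*z^2 - 40*z) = (z + 1)*(z + 4)*(z^3 - 3*z^2 - 10*z) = (z + 1)*(z + 2)*(z + 4)*(z^2 - 5*z) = (z - 5)*(z + 1)*(z + 2)*(z + 4)*(z)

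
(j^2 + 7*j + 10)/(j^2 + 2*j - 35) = (j^2 + 7*j + 10)/(j^2 + 2*j - 35)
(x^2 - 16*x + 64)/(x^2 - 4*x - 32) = (x - 8)/(x + 4)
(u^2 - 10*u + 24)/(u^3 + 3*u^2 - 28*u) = (u - 6)/(u*(u + 7))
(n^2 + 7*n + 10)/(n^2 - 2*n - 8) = (n + 5)/(n - 4)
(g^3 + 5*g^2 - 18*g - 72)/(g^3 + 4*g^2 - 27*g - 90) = (g - 4)/(g - 5)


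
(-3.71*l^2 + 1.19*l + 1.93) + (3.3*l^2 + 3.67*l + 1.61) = -0.41*l^2 + 4.86*l + 3.54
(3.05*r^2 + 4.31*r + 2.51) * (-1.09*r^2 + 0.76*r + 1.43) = -3.3245*r^4 - 2.3799*r^3 + 4.9012*r^2 + 8.0709*r + 3.5893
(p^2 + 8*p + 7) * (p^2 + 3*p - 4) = p^4 + 11*p^3 + 27*p^2 - 11*p - 28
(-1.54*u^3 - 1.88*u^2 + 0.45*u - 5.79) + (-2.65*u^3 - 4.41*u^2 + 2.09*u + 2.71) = -4.19*u^3 - 6.29*u^2 + 2.54*u - 3.08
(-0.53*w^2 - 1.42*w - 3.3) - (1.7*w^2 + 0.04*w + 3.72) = -2.23*w^2 - 1.46*w - 7.02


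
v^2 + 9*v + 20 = (v + 4)*(v + 5)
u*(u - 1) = u^2 - u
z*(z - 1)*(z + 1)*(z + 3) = z^4 + 3*z^3 - z^2 - 3*z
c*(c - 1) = c^2 - c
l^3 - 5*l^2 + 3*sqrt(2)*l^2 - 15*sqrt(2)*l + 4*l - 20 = (l - 5)*(l + sqrt(2))*(l + 2*sqrt(2))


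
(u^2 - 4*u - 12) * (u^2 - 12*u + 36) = u^4 - 16*u^3 + 72*u^2 - 432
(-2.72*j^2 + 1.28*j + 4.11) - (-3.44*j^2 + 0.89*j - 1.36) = 0.72*j^2 + 0.39*j + 5.47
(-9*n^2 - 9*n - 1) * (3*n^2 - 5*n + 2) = -27*n^4 + 18*n^3 + 24*n^2 - 13*n - 2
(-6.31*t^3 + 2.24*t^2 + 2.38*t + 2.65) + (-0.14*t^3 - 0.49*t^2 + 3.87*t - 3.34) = -6.45*t^3 + 1.75*t^2 + 6.25*t - 0.69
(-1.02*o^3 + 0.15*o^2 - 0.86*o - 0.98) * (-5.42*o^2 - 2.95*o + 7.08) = 5.5284*o^5 + 2.196*o^4 - 3.0029*o^3 + 8.9106*o^2 - 3.1978*o - 6.9384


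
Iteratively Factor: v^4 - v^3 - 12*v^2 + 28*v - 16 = (v - 1)*(v^3 - 12*v + 16) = (v - 2)*(v - 1)*(v^2 + 2*v - 8) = (v - 2)^2*(v - 1)*(v + 4)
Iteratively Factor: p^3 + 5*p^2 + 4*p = (p + 4)*(p^2 + p) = p*(p + 4)*(p + 1)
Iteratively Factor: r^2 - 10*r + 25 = (r - 5)*(r - 5)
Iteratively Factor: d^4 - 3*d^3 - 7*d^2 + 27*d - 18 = (d - 1)*(d^3 - 2*d^2 - 9*d + 18) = (d - 1)*(d + 3)*(d^2 - 5*d + 6) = (d - 3)*(d - 1)*(d + 3)*(d - 2)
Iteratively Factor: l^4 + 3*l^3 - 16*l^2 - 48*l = (l)*(l^3 + 3*l^2 - 16*l - 48) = l*(l + 4)*(l^2 - l - 12) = l*(l - 4)*(l + 4)*(l + 3)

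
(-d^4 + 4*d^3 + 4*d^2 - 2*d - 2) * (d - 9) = -d^5 + 13*d^4 - 32*d^3 - 38*d^2 + 16*d + 18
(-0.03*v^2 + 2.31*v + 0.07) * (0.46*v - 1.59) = -0.0138*v^3 + 1.1103*v^2 - 3.6407*v - 0.1113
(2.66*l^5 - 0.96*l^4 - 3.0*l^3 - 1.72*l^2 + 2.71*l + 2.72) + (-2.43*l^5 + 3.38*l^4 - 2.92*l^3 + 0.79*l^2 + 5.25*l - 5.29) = 0.23*l^5 + 2.42*l^4 - 5.92*l^3 - 0.93*l^2 + 7.96*l - 2.57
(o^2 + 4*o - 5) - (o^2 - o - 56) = 5*o + 51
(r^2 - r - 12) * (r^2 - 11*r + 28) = r^4 - 12*r^3 + 27*r^2 + 104*r - 336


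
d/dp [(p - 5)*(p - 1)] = 2*p - 6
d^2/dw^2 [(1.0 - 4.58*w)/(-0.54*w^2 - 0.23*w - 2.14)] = ((1.08*w + 0.23)*(2.16*w + 0.46)*(4.58*w - 1.0) - (14.8392*w + 1.0268)*(0.54*w^2 + 0.23*w + 2.14))/(0.54*w^2 + 0.23*w + 2.14)^3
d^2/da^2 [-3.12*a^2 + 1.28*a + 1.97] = -6.24000000000000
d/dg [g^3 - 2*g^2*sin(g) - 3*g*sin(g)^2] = -2*g^2*cos(g) + 3*g^2 - 4*g*sin(g) - 3*g*sin(2*g) - 3*sin(g)^2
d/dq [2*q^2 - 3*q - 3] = 4*q - 3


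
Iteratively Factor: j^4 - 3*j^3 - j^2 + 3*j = (j)*(j^3 - 3*j^2 - j + 3) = j*(j + 1)*(j^2 - 4*j + 3) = j*(j - 3)*(j + 1)*(j - 1)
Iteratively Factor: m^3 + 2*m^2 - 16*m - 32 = (m - 4)*(m^2 + 6*m + 8) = (m - 4)*(m + 2)*(m + 4)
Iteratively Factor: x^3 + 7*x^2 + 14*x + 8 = (x + 2)*(x^2 + 5*x + 4) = (x + 2)*(x + 4)*(x + 1)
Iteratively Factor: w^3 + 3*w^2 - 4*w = (w + 4)*(w^2 - w) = w*(w + 4)*(w - 1)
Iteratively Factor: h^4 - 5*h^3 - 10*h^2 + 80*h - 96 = (h - 3)*(h^3 - 2*h^2 - 16*h + 32) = (h - 3)*(h + 4)*(h^2 - 6*h + 8) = (h - 3)*(h - 2)*(h + 4)*(h - 4)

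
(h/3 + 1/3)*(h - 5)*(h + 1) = h^3/3 - h^2 - 3*h - 5/3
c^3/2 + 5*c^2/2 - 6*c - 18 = (c/2 + 1)*(c - 3)*(c + 6)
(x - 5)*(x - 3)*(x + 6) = x^3 - 2*x^2 - 33*x + 90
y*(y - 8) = y^2 - 8*y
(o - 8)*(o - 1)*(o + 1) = o^3 - 8*o^2 - o + 8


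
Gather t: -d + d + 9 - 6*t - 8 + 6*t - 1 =0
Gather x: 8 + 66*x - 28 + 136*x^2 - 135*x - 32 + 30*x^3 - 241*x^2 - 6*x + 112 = 30*x^3 - 105*x^2 - 75*x + 60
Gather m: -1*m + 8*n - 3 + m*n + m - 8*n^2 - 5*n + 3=m*n - 8*n^2 + 3*n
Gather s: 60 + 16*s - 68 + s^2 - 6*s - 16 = s^2 + 10*s - 24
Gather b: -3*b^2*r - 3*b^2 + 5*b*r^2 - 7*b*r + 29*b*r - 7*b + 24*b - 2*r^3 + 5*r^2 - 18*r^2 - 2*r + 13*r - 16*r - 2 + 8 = b^2*(-3*r - 3) + b*(5*r^2 + 22*r + 17) - 2*r^3 - 13*r^2 - 5*r + 6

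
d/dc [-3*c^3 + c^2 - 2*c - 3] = -9*c^2 + 2*c - 2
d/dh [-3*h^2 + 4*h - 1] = 4 - 6*h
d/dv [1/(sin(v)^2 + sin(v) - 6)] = -(2*sin(v) + 1)*cos(v)/(sin(v)^2 + sin(v) - 6)^2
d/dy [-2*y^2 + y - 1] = 1 - 4*y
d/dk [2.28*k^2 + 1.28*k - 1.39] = 4.56*k + 1.28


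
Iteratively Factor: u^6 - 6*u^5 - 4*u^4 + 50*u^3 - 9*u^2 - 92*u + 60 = (u + 2)*(u^5 - 8*u^4 + 12*u^3 + 26*u^2 - 61*u + 30) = (u + 2)^2*(u^4 - 10*u^3 + 32*u^2 - 38*u + 15) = (u - 3)*(u + 2)^2*(u^3 - 7*u^2 + 11*u - 5) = (u - 5)*(u - 3)*(u + 2)^2*(u^2 - 2*u + 1) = (u - 5)*(u - 3)*(u - 1)*(u + 2)^2*(u - 1)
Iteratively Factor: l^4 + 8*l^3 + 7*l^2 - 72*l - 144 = (l + 4)*(l^3 + 4*l^2 - 9*l - 36) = (l + 4)^2*(l^2 - 9) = (l + 3)*(l + 4)^2*(l - 3)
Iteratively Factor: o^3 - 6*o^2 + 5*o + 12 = (o - 4)*(o^2 - 2*o - 3) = (o - 4)*(o - 3)*(o + 1)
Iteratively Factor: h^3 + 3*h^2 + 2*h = (h)*(h^2 + 3*h + 2) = h*(h + 2)*(h + 1)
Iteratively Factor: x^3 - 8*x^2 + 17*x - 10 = (x - 2)*(x^2 - 6*x + 5) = (x - 2)*(x - 1)*(x - 5)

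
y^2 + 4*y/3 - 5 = (y - 5/3)*(y + 3)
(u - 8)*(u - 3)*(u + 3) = u^3 - 8*u^2 - 9*u + 72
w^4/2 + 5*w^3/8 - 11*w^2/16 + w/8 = w*(w/2 + 1)*(w - 1/2)*(w - 1/4)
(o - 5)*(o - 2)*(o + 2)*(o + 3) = o^4 - 2*o^3 - 19*o^2 + 8*o + 60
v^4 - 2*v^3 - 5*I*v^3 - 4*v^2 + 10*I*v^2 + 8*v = v*(v - 2)*(v - 4*I)*(v - I)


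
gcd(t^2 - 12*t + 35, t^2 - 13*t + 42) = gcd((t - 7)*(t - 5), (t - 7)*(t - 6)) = t - 7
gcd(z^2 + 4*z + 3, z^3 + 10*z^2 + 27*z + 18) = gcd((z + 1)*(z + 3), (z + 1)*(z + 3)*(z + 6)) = z^2 + 4*z + 3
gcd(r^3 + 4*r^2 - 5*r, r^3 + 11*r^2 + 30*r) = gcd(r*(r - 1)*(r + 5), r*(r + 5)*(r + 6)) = r^2 + 5*r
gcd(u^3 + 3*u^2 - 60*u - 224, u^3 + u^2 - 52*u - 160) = u^2 - 4*u - 32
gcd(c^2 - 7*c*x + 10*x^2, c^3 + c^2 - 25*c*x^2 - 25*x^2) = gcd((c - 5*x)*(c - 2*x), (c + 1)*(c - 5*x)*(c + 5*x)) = -c + 5*x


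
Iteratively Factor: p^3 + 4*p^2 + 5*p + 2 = (p + 1)*(p^2 + 3*p + 2) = (p + 1)*(p + 2)*(p + 1)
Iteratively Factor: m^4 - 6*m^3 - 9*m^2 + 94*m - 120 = (m - 3)*(m^3 - 3*m^2 - 18*m + 40) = (m - 3)*(m + 4)*(m^2 - 7*m + 10) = (m - 5)*(m - 3)*(m + 4)*(m - 2)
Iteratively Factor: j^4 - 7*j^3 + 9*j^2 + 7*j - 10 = (j + 1)*(j^3 - 8*j^2 + 17*j - 10) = (j - 5)*(j + 1)*(j^2 - 3*j + 2) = (j - 5)*(j - 1)*(j + 1)*(j - 2)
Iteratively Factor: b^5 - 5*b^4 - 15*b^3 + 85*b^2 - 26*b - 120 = (b - 3)*(b^4 - 2*b^3 - 21*b^2 + 22*b + 40) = (b - 3)*(b + 1)*(b^3 - 3*b^2 - 18*b + 40) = (b - 3)*(b - 2)*(b + 1)*(b^2 - b - 20) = (b - 5)*(b - 3)*(b - 2)*(b + 1)*(b + 4)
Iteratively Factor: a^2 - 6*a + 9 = (a - 3)*(a - 3)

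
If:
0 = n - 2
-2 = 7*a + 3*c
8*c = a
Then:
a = -16/59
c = -2/59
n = 2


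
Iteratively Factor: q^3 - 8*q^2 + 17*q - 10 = (q - 1)*(q^2 - 7*q + 10) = (q - 5)*(q - 1)*(q - 2)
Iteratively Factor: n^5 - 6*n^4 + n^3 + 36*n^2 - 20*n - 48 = (n + 2)*(n^4 - 8*n^3 + 17*n^2 + 2*n - 24) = (n - 3)*(n + 2)*(n^3 - 5*n^2 + 2*n + 8) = (n - 3)*(n + 1)*(n + 2)*(n^2 - 6*n + 8) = (n - 4)*(n - 3)*(n + 1)*(n + 2)*(n - 2)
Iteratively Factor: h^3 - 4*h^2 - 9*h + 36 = (h - 3)*(h^2 - h - 12) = (h - 4)*(h - 3)*(h + 3)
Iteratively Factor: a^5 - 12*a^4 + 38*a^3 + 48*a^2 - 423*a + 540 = (a - 3)*(a^4 - 9*a^3 + 11*a^2 + 81*a - 180) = (a - 4)*(a - 3)*(a^3 - 5*a^2 - 9*a + 45) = (a - 5)*(a - 4)*(a - 3)*(a^2 - 9) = (a - 5)*(a - 4)*(a - 3)*(a + 3)*(a - 3)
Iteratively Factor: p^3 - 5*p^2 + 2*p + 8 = (p - 4)*(p^2 - p - 2) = (p - 4)*(p + 1)*(p - 2)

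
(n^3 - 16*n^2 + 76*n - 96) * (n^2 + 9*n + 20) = n^5 - 7*n^4 - 48*n^3 + 268*n^2 + 656*n - 1920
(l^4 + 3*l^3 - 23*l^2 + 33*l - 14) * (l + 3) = l^5 + 6*l^4 - 14*l^3 - 36*l^2 + 85*l - 42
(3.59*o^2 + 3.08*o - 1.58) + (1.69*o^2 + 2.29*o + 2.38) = 5.28*o^2 + 5.37*o + 0.8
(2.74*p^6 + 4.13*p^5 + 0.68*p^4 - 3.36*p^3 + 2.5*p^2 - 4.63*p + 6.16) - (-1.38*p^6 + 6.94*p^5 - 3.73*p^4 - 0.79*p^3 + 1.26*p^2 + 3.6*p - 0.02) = 4.12*p^6 - 2.81*p^5 + 4.41*p^4 - 2.57*p^3 + 1.24*p^2 - 8.23*p + 6.18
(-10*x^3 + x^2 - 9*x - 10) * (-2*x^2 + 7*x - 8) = 20*x^5 - 72*x^4 + 105*x^3 - 51*x^2 + 2*x + 80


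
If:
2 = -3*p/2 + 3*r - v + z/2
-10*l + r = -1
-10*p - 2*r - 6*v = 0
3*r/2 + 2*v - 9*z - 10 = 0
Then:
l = 47/270 - z/675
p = -73*z/27 - 76/27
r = 20/27 - 2*z/135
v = 203*z/45 + 40/9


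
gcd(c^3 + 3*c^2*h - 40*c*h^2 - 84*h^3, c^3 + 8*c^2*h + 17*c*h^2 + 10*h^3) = c + 2*h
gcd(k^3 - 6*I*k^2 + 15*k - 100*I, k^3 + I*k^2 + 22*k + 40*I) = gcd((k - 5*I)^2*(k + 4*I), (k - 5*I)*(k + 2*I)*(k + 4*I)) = k^2 - I*k + 20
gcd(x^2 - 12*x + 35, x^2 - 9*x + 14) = x - 7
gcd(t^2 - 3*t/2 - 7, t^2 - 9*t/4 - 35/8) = t - 7/2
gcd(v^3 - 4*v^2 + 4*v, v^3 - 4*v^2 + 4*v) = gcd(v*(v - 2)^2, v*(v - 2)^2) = v^3 - 4*v^2 + 4*v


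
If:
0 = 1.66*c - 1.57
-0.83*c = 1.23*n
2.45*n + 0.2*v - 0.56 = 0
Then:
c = 0.95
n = -0.64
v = 10.62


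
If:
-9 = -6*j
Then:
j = 3/2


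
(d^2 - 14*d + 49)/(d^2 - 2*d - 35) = (d - 7)/(d + 5)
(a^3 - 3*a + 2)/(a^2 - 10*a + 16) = (a^3 - 3*a + 2)/(a^2 - 10*a + 16)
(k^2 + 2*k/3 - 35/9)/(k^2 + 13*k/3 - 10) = (k + 7/3)/(k + 6)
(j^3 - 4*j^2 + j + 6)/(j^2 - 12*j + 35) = (j^3 - 4*j^2 + j + 6)/(j^2 - 12*j + 35)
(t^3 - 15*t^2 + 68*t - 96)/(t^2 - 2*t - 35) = (-t^3 + 15*t^2 - 68*t + 96)/(-t^2 + 2*t + 35)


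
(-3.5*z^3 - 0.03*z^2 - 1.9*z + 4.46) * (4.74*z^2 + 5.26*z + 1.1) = -16.59*z^5 - 18.5522*z^4 - 13.0138*z^3 + 11.1134*z^2 + 21.3696*z + 4.906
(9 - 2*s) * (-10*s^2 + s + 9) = 20*s^3 - 92*s^2 - 9*s + 81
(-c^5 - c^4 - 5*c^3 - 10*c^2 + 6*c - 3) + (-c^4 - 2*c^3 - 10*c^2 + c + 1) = -c^5 - 2*c^4 - 7*c^3 - 20*c^2 + 7*c - 2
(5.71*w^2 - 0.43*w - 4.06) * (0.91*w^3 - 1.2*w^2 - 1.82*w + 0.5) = 5.1961*w^5 - 7.2433*w^4 - 13.5708*w^3 + 8.5096*w^2 + 7.1742*w - 2.03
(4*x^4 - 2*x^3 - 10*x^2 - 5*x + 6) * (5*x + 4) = 20*x^5 + 6*x^4 - 58*x^3 - 65*x^2 + 10*x + 24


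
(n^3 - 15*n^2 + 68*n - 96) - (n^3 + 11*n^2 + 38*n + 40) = -26*n^2 + 30*n - 136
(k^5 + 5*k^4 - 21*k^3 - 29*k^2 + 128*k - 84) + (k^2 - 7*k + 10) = k^5 + 5*k^4 - 21*k^3 - 28*k^2 + 121*k - 74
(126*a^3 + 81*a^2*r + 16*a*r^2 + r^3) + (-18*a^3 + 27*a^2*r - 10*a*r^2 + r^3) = 108*a^3 + 108*a^2*r + 6*a*r^2 + 2*r^3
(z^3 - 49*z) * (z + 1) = z^4 + z^3 - 49*z^2 - 49*z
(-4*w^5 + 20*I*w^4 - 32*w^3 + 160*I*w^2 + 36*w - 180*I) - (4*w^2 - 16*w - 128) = -4*w^5 + 20*I*w^4 - 32*w^3 - 4*w^2 + 160*I*w^2 + 52*w + 128 - 180*I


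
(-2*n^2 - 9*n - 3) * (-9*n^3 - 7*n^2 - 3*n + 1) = 18*n^5 + 95*n^4 + 96*n^3 + 46*n^2 - 3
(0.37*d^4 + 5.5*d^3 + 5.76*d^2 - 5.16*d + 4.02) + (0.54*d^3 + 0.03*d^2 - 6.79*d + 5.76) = 0.37*d^4 + 6.04*d^3 + 5.79*d^2 - 11.95*d + 9.78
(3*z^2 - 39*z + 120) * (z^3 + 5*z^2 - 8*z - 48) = 3*z^5 - 24*z^4 - 99*z^3 + 768*z^2 + 912*z - 5760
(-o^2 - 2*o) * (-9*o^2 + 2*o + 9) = 9*o^4 + 16*o^3 - 13*o^2 - 18*o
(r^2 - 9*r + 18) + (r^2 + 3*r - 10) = 2*r^2 - 6*r + 8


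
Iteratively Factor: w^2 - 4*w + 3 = (w - 3)*(w - 1)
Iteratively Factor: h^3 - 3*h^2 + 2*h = (h)*(h^2 - 3*h + 2) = h*(h - 1)*(h - 2)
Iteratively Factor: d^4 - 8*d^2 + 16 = (d + 2)*(d^3 - 2*d^2 - 4*d + 8) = (d + 2)^2*(d^2 - 4*d + 4) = (d - 2)*(d + 2)^2*(d - 2)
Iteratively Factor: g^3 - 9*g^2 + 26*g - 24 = (g - 2)*(g^2 - 7*g + 12) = (g - 3)*(g - 2)*(g - 4)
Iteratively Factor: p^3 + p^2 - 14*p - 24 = (p + 2)*(p^2 - p - 12) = (p + 2)*(p + 3)*(p - 4)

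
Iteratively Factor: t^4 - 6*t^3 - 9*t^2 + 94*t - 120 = (t - 2)*(t^3 - 4*t^2 - 17*t + 60) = (t - 3)*(t - 2)*(t^2 - t - 20) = (t - 5)*(t - 3)*(t - 2)*(t + 4)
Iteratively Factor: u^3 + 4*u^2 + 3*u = (u + 3)*(u^2 + u) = u*(u + 3)*(u + 1)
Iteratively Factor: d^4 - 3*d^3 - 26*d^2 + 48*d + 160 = (d + 4)*(d^3 - 7*d^2 + 2*d + 40) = (d - 5)*(d + 4)*(d^2 - 2*d - 8) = (d - 5)*(d - 4)*(d + 4)*(d + 2)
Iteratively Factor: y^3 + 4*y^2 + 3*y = (y + 1)*(y^2 + 3*y) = (y + 1)*(y + 3)*(y)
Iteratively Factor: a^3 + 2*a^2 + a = (a + 1)*(a^2 + a) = (a + 1)^2*(a)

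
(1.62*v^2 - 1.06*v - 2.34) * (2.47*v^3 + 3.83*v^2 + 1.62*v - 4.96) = 4.0014*v^5 + 3.5864*v^4 - 7.2152*v^3 - 18.7146*v^2 + 1.4668*v + 11.6064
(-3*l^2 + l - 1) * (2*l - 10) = -6*l^3 + 32*l^2 - 12*l + 10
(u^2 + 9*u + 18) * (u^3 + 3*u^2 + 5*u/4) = u^5 + 12*u^4 + 185*u^3/4 + 261*u^2/4 + 45*u/2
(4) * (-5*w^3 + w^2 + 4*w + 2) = -20*w^3 + 4*w^2 + 16*w + 8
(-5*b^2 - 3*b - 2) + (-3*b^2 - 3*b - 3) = -8*b^2 - 6*b - 5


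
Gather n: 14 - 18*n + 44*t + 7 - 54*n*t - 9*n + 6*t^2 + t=n*(-54*t - 27) + 6*t^2 + 45*t + 21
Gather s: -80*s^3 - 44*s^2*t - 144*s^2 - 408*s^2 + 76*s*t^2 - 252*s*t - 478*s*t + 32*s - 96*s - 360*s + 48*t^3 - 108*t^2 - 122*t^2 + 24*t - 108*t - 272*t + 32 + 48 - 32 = -80*s^3 + s^2*(-44*t - 552) + s*(76*t^2 - 730*t - 424) + 48*t^3 - 230*t^2 - 356*t + 48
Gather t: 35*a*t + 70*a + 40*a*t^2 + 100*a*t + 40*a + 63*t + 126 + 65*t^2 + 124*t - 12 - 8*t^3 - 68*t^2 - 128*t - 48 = 110*a - 8*t^3 + t^2*(40*a - 3) + t*(135*a + 59) + 66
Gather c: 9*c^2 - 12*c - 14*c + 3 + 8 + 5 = 9*c^2 - 26*c + 16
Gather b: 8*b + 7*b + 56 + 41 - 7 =15*b + 90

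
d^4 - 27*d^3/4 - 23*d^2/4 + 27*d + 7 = (d - 7)*(d - 2)*(d + 1/4)*(d + 2)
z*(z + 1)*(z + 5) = z^3 + 6*z^2 + 5*z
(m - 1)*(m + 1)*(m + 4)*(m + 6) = m^4 + 10*m^3 + 23*m^2 - 10*m - 24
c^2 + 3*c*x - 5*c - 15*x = (c - 5)*(c + 3*x)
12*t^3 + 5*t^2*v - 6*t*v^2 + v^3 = (-4*t + v)*(-3*t + v)*(t + v)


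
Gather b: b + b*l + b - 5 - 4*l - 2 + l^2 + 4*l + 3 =b*(l + 2) + l^2 - 4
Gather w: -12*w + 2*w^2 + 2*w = 2*w^2 - 10*w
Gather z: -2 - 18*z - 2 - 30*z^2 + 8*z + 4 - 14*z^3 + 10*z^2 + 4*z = -14*z^3 - 20*z^2 - 6*z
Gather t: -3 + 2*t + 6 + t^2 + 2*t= t^2 + 4*t + 3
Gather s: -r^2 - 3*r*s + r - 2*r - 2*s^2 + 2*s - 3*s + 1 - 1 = -r^2 - r - 2*s^2 + s*(-3*r - 1)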